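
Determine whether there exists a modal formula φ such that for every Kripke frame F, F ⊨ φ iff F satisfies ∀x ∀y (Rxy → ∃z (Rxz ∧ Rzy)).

Yes: it is density, defined by the C4 schema □□r → □r.
Suppose □□r→□r is valid. Take Rxy and set V(r)={w : xR²w}. Then □□r at x, so □r at x, so r at y, i.e. ∃z(Rxz∧Rzy).

Yes — defined by □□r → □r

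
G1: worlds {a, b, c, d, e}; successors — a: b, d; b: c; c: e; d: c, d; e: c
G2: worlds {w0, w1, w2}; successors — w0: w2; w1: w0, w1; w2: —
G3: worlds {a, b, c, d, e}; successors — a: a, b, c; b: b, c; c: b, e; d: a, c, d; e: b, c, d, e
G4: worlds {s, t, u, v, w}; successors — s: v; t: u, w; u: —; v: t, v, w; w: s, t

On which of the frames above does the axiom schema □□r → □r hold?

Frame correspondent (Sahlqvist): ∀x ∀y (Rxy → ∃z (Rxz ∧ Rzy)) — i.e. density.
G1: fails — Rbc but no z with Rbz and Rzc.
G2: fails — Rw0w2 but no z with Rw0z and Rzw2.
G3: condition met.
G4: fails — Rwt but no z with Rwz and Rzt.

G3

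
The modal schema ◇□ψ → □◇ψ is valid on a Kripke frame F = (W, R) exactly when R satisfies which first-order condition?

convergence: ∀x ∀y ∀z (Rxy ∧ Rxz → ∃w (Ryw ∧ Rzw))

Suppose ◇□ψ→□◇ψ is valid. Take Rxy, Rxz and set V(ψ)={w : Ryw}. Then □ψ at y so ◇□ψ at x, so □◇ψ at x, so ◇ψ at z, giving w with Rzw and Ryw.
The converse is a direct semantic check.
So the correspondent is convergence.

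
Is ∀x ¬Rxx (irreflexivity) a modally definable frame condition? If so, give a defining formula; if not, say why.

Any modally definable frame class is closed under surjective bounded morphisms.
The 5-cycle (worlds a,b,c,d,e with a→b→c→d→e→a) is irreflexive, and the map sending every world to a single reflexive point • is a surjective bounded morphism (forth: every edge maps to (•,•); back: every world has a successor). So any modal formula valid on the 5-cycle is also valid on the reflexive point, which is not irreflexive.
So the class is not modally definable.

No — not modally definable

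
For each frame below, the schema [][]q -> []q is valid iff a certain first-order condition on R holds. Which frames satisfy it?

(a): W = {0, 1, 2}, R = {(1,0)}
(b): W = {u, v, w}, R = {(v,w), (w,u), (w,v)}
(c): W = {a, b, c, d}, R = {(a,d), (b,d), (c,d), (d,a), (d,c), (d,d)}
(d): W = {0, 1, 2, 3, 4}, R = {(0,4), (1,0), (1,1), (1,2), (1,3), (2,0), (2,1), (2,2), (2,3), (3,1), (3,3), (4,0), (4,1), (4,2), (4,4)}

(c), (d)

This is the axiom for density; its first-order frame correspondent is forall x forall y (Rxy -> exists z (Rxz & Rzy)).
(a): fails — R10 but no z with R1z and Rz0.
(b): fails — Rwu but no z with Rwz and Rzu.
(c): holds.
(d): holds.
Valid on: (c), (d).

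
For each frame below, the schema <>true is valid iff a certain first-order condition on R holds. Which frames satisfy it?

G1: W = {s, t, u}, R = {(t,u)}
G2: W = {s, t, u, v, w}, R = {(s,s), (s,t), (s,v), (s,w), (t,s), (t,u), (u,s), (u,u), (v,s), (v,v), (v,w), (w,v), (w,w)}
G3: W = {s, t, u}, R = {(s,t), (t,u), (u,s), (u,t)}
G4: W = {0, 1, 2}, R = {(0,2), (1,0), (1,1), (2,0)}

Frame correspondent (Sahlqvist): forall x exists y Rxy — i.e. seriality.
G1: fails — world s has no successor.
G2: holds.
G3: holds.
G4: holds.
Valid on: G2, G3, G4.

G2, G3, G4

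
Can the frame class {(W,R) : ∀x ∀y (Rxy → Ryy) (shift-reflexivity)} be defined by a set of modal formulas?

The condition is shift-reflexivity. A defining modal formula is □(□p → p).
Suppose □(□p→p) is valid. Take Rxy and set V(p)={w : Ryw}. Then at y, □p holds; since □(□p→p) at x, □p→p at y, so p at y, i.e. Ryy.

Yes, by □(□p → p)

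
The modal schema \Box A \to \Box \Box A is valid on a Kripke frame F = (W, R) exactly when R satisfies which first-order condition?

transitivity

Suppose □A→□□A is valid. Take Rxy, Ryz and set V(A)={w : Rxw}. Then □A at x, so □□A at x, so □A at y, so A at z, i.e. Rxz.
The converse is a direct semantic check.
So the correspondent is transitivity.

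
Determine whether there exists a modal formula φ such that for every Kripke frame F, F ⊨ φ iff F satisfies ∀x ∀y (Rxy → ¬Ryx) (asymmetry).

Not modally definable

Modal frame validity is preserved under surjective bounded morphisms.
The 3-cycle (worlds a,b,c with a→b→c→a) is asymmetric. Mapping every world to a single reflexive point • is a surjective bounded morphism, and the reflexive point is not asymmetric (R•• but asymmetry requires ¬R••).
Hence asymmetry is not modally definable.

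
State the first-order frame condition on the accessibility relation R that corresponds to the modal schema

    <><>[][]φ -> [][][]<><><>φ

forall x forall y forall z ((x R^2 y & x R^3 z) -> exists w (y R^2 w & z R^3 w))

This is a Sahlqvist (Geach-type) schema ◇^2□^2φ → □^3◇^3φ.
First-order correspondent: forall x forall y forall z ((x R^2 y & x R^3 z) -> exists w (y R^2 w & z R^3 w)).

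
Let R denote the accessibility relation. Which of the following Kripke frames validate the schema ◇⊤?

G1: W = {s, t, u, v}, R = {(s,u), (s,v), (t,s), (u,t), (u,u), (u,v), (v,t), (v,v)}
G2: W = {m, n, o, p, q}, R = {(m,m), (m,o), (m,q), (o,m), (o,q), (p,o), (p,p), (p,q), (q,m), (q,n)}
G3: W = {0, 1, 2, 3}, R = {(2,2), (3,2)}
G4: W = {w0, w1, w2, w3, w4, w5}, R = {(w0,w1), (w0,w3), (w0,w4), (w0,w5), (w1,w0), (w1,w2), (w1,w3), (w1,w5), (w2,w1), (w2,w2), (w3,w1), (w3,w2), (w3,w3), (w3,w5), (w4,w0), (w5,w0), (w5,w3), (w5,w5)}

G1, G4

This is the axiom for seriality; its first-order frame correspondent is ∀x ∃y Rxy.
G1: condition met.
G2: fails — world n has no successor.
G3: fails — world 0 has no successor.
G4: condition met.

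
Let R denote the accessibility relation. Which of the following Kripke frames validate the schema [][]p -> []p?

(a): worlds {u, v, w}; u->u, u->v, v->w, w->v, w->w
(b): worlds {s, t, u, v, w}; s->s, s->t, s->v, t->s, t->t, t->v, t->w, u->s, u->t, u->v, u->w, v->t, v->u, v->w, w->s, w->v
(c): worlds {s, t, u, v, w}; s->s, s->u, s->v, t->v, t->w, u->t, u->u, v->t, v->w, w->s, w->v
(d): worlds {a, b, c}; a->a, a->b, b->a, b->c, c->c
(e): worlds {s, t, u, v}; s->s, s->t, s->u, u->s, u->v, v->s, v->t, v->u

Frame correspondent (Sahlqvist): forall x forall y (Rxy -> exists z (Rxz & Rzy)) — i.e. density.
(a): ✓.
(b): fails — Rvu but no z with Rvz and Rzu.
(c): fails — Rvt but no z with Rvz and Rzt.
(d): ✓.
(e): fails — Ruv but no z with Ruz and Rzv.

(a), (d)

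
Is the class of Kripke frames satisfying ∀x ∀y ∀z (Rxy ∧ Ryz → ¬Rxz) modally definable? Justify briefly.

If a class were modally definable it would be closed under surjective bounded morphisms (Goldblatt–Thomason).
The 5-cycle (worlds a,b,c,d,e with a→b→c→d→e→a) is intransitive. Mapping every world to a single reflexive point • is a surjective bounded morphism; the reflexive point is not intransitive (R••∧R•• but R••).
Hence intransitivity is not modally definable.

Not definable by any modal formula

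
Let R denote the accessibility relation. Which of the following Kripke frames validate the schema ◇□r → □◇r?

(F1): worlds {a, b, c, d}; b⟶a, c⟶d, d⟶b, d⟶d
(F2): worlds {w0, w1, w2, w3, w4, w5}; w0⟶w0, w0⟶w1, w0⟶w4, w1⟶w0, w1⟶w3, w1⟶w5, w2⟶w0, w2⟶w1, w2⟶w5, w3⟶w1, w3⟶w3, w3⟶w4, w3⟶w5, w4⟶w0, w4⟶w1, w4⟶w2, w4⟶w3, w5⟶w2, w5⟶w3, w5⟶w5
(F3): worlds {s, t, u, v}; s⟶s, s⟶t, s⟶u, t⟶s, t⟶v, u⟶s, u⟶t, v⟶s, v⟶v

(F3)

This is the axiom for convergence; its first-order frame correspondent is ∀x ∀y ∀z (Rxy ∧ Rxz → ∃w (Ryw ∧ Rzw)).
(F1): fails — Rba and Rba but a and a have no common successor.
(F2): fails — Rw1w5 and Rw1w0 but w5 and w0 have no common successor.
(F3): ✓.
Valid on: (F3).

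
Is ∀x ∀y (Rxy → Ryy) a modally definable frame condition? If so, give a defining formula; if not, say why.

Definable; □(□q → q) defines it

Yes: it is shift-reflexivity, defined by the T□ schema □(□q → q).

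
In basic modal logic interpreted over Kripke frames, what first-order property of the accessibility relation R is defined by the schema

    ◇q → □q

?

This is the CD axiom.
Its frame correspondent is partial functionality — ∀x ∀y ∀z (Rxy ∧ Rxz → y = z).

partial functionality: ∀x ∀y ∀z (Rxy ∧ Rxz → y = z)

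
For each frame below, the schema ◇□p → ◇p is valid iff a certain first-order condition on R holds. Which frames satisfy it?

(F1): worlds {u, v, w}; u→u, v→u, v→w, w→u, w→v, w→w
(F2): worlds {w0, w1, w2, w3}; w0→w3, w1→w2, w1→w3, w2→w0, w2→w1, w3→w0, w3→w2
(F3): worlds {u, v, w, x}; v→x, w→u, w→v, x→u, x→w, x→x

(F1)

The schema corresponds to a generalized confluence (Geach) condition: ∀x ∀y (xRy → ∃w (yRw ∧ xRw)).
(F1): satisfies the condition.
(F2): fails — w0Rw3 but no w with w3Rw and w0Rw.
(F3): fails — wRu but no t with uRt and wRt.
Valid on: (F1).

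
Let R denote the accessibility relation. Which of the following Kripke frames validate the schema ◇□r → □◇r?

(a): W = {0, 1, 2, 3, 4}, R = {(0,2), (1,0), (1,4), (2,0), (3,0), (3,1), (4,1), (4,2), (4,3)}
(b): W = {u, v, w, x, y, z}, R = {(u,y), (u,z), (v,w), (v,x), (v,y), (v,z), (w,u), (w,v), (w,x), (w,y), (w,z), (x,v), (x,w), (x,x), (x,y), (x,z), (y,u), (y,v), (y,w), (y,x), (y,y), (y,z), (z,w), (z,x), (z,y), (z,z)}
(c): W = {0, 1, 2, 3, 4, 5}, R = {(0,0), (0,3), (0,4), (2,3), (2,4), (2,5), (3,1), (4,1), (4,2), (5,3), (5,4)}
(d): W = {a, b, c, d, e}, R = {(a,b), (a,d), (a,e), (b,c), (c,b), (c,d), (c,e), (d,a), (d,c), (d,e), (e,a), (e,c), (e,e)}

Frame correspondent (Sahlqvist): ∀x ∀y ∀z (Rxy ∧ Rxz → ∃w (Ryw ∧ Rzw)) — i.e. convergence.
(a): fails — R31 and R30 but 1 and 0 have no common successor.
(b): satisfies the condition.
(c): fails — R00 and R04 but 0 and 4 have no common successor.
(d): satisfies the condition.

(b), (d)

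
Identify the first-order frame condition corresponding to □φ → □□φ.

transitivity

Suppose □φ→□□φ is valid. Take Rxy, Ryz and set V(φ)={w : Rxw}. Then □φ at x, so □□φ at x, so □φ at y, so φ at z, i.e. Rxz.
The converse is a direct semantic check.
Frame condition: ∀x ∀y ∀z (Rxy ∧ Ryz → Rxz).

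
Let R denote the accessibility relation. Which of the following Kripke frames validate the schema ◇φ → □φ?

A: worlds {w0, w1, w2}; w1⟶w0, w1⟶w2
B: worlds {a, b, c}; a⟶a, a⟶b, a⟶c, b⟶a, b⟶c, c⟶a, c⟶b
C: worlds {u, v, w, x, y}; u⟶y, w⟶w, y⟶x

C

Frame correspondent (Sahlqvist): ∀x ∀y ∀z (Rxy ∧ Rxz → y = z) — i.e. partial functionality.
A: fails — w1 sees both w0 and w2.
B: fails — a sees both a and b.
C: condition met.
Valid on: C.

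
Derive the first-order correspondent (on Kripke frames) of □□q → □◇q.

This is a Sahlqvist (Geach-type) schema ◇^0□^2q → □^1◇^1q.
First-order correspondent: ∀x ∀z (xRz → ∃w (xR²w ∧ zRw)).

∀x ∀z (xRz → ∃w (xR²w ∧ zRw))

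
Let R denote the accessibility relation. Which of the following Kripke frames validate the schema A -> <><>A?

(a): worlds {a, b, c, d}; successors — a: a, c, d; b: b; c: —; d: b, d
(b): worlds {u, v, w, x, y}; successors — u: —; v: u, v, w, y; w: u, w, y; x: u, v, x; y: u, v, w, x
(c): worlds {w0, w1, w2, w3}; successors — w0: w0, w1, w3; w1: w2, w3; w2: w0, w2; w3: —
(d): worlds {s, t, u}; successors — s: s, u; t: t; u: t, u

This is the axiom for a generalized confluence (Geach) condition; its first-order frame correspondent is forall x exists w (x = w & x R^2 w).
(a): fails — at c but no w with c=w and cR²w.
(b): fails — at u but no t with u=t and uR²t.
(c): fails — at w1 but no w with w1=w and w1R²w.
(d): ✓.

(d)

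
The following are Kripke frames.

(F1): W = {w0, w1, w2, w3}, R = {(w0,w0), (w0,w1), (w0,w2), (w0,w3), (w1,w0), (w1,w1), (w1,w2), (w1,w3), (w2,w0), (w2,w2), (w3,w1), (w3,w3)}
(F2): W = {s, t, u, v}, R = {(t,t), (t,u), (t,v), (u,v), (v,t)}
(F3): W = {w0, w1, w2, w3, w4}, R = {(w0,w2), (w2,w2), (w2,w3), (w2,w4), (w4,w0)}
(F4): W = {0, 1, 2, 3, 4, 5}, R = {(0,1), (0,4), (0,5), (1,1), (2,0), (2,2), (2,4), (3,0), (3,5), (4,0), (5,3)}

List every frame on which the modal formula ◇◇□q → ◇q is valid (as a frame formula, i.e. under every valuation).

The schema corresponds to a generalized confluence (Geach) condition: ∀x ∀y (xR²y → ∃w (yRw ∧ xRw)).
(F1): fails — w2R²w3 but no w with w3Rw and w2Rw.
(F2): fails — vR²u but no w with uRw and vRw.
(F3): fails — w0R²w3 but no w with w3Rw and w0Rw.
(F4): fails — 2R²1 but no w with 1Rw and 2Rw.
Valid on no frame.

none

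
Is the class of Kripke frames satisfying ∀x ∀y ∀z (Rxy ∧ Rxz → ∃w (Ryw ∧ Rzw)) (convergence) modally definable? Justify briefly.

Definable; ◇□p → □◇p defines it

This is a Sahlqvist condition; the .2 axiom ◇□p → □◇p defines it.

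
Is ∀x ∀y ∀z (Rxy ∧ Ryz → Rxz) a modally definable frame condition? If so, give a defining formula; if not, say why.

Definable; □r → □□r defines it

Yes: it is transitivity, defined by the 4 schema □r → □□r.
Suppose □r→□□r is valid. Take Rxy, Ryz and set V(r)={w : Rxw}. Then □r at x, so □□r at x, so □r at y, so r at z, i.e. Rxz.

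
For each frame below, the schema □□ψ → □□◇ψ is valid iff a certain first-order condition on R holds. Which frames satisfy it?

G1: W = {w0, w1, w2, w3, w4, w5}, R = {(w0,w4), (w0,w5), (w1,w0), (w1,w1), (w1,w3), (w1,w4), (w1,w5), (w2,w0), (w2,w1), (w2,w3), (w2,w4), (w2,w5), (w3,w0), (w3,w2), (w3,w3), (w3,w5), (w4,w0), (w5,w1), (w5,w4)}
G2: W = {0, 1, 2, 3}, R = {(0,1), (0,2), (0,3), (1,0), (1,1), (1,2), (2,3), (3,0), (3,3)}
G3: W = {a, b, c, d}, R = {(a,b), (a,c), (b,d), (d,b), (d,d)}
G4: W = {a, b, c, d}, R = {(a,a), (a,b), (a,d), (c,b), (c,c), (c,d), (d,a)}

Frame correspondent (Sahlqvist): ∀x ∀z (xR²z → ∃w (xR²w ∧ zRw)) — i.e. a generalized confluence (Geach) condition.
G1: fails — w4R²w4 but no w with w4R²w and w4Rw.
G2: ✓.
G3: ✓.
G4: fails — aR²b but no w with aR²w and bRw.

G2, G3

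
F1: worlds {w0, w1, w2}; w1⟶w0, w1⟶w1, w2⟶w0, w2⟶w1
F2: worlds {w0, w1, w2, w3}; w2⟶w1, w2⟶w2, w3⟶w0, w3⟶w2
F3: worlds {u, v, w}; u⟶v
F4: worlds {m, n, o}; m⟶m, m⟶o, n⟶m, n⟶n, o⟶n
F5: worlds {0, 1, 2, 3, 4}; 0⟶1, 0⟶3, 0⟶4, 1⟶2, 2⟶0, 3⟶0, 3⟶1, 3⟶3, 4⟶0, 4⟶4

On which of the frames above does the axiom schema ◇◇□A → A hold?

The schema corresponds to a generalized confluence (Geach) condition: ∀x ∀y (xR²y → ∃w (yRw ∧ x = w)).
F1: fails — w1R²w0 but no w with w0Rw and w1=w.
F2: fails — w2R²w1 but no w with w1Rw and w2=w.
F3: condition met.
F4: fails — mR²o but no w with oRw and m=w.
F5: fails — 0R²0 but no w with 0Rw and 0=w.
Valid on: F3.

F3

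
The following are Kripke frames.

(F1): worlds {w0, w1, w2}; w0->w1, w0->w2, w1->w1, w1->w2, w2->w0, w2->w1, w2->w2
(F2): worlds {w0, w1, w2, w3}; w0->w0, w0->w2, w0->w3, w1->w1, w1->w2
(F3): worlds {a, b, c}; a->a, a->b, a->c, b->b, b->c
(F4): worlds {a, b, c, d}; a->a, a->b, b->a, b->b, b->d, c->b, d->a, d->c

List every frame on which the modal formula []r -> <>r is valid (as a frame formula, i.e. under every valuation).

Frame correspondent (Sahlqvist): forall x exists y Rxy — i.e. seriality.
(F1): holds.
(F2): fails — world w2 has no successor.
(F3): fails — world c has no successor.
(F4): holds.
Valid on: (F1), (F4).

(F1), (F4)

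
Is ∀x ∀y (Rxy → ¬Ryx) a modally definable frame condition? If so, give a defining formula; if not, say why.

Not definable by any modal formula

Any modally definable frame class is closed under surjective bounded morphisms.
The 4-cycle (worlds s,t,u,v with s→t→u→v→s) is asymmetric. Mapping every world to a single reflexive point • is a surjective bounded morphism, and the reflexive point is not asymmetric (R•• but asymmetry requires ¬R••).
Hence asymmetry is not modally definable.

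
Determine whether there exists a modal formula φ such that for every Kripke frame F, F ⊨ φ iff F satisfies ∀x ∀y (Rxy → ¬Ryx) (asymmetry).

No — not modally definable

If a class were modally definable it would be closed under surjective bounded morphisms (Goldblatt–Thomason).
The 3-cycle (worlds a,b,c with a→b→c→a) is asymmetric. Mapping every world to a single reflexive point • is a surjective bounded morphism, and the reflexive point is not asymmetric (R•• but asymmetry requires ¬R••).
So the class is not modally definable.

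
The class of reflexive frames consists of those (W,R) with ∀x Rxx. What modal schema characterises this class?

A defining formula is □s → s (the T axiom).
Suppose □s→s is valid. At any x set V(s)={w : Rxw}. Then □s holds at x, so s holds at x, i.e. Rxx.

□s → s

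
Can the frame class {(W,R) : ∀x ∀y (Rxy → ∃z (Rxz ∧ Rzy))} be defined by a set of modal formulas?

Yes: it is density, defined by the C4 schema □□q → □q.
Suppose □□q→□q is valid. Take Rxy and set V(q)={w : xR²w}. Then □□q at x, so □q at x, so q at y, i.e. ∃z(Rxz∧Rzy).

Yes, by □□q → □q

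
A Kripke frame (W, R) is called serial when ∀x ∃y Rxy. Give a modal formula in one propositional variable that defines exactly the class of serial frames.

□ψ → ◇ψ

The condition is seriality. The D schema □ψ → ◇ψ defines it.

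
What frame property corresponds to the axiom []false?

Emptiness of R

This schema is the Ver axiom.
Its frame correspondent is emptiness of R — forall x forall y ~Rxy.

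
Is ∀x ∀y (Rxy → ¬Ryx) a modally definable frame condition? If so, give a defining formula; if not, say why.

Not modally definable

Any modally definable frame class is closed under surjective bounded morphisms.
The 4-cycle (worlds s,t,u,v with s→t→u→v→s) is asymmetric. Mapping every world to a single reflexive point • is a surjective bounded morphism, and the reflexive point is not asymmetric (R•• but asymmetry requires ¬R••).
So no modal formula (or set of formulas) defines exactly the asymmetric frames.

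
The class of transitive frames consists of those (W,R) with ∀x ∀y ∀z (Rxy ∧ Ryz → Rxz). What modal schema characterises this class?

This is transitivity; the standard corresponding axiom is 4: □s → □□s.
Suppose □s→□□s is valid. Take Rxy, Ryz and set V(s)={w : Rxw}. Then □s at x, so □□s at x, so □s at y, so s at z, i.e. Rxz.

□s → □□s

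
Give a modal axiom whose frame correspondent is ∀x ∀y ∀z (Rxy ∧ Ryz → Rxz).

□p → □□p

The condition is transitivity. The 4 schema □p → □□p defines it.
Suppose □p→□□p is valid. Take Rxy, Ryz and set V(p)={w : Rxw}. Then □p at x, so □□p at x, so □p at y, so p at z, i.e. Rxz.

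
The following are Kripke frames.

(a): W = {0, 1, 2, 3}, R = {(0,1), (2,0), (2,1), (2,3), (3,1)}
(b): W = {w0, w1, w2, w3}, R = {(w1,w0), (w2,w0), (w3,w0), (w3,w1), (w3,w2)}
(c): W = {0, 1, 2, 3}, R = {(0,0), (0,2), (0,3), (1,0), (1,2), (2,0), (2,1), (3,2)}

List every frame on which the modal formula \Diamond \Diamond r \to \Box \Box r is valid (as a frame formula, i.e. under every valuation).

This is the axiom for a generalized confluence (Geach) condition; its first-order frame correspondent is \forall x \forall y \forall z ((x R^2 y \wedge x R^2 z) \to \exists w (y = w \wedge z = w)).
(a): condition met.
(b): condition met.
(c): fails — 0R²0, 0R²1 but 0 ≠ 1.
Valid on: (a), (b).

(a), (b)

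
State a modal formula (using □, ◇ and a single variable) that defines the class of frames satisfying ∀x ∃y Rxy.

□q → ◇q

This is seriality; the standard corresponding axiom is D: □q → ◇q.
Suppose □q→◇q is valid. At any x set V(q)=W. Then □q at x, so ◇q at x, so x has a successor.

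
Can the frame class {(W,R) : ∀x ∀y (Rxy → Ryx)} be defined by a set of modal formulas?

This is a Sahlqvist condition; the B axiom p → □◇p defines it.
Suppose p→□◇p is valid. Take Rxy and set V(p)={x}. Then p at x, so □◇p at x, so ◇p at y, so some z with Ryz has p; z=x, i.e. Ryx.

Yes, by p → □◇p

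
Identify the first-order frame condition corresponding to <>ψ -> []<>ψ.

Suppose ◇ψ→□◇ψ is valid. Take Rxy, Rxz and set V(ψ)={y}. Then ◇ψ at x, so □◇ψ at x, so ◇ψ at z, so some w with Rzw has ψ; w=y, i.e. Rzy. By symmetry of the argument, Ryz.

the Euclidean property: forall x forall y forall z (Rxy & Rxz -> Ryz)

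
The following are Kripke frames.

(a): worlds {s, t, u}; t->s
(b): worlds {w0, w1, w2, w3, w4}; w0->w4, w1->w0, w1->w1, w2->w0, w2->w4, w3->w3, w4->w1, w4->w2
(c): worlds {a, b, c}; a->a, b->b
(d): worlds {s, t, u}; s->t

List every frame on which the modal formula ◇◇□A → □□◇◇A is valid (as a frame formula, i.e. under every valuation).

(a), (c), (d)

Frame correspondent (Sahlqvist): ∀x ∀y ∀z ((xR²y ∧ xR²z) → ∃w (yRw ∧ zR²w)) — i.e. a generalized confluence (Geach) condition.
(a): condition met.
(b): fails — w1R²w0, w1R²w0 but no w with w0Rw and w0R²w.
(c): condition met.
(d): condition met.
Valid on: (a), (c), (d).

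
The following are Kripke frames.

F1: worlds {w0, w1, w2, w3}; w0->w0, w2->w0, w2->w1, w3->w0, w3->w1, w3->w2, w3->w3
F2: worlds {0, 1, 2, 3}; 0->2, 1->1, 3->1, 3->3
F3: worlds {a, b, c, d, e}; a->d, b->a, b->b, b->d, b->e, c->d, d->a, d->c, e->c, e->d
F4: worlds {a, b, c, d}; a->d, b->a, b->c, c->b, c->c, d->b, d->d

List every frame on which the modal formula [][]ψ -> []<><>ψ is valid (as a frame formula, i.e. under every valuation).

F4

This is the axiom for a generalized confluence (Geach) condition; its first-order frame correspondent is forall x forall z (xRz -> exists w (x R^2 w & z R^2 w)).
F1: fails — w2Rw1 but no w with w2R²w and w1R²w.
F2: fails — 0R2 but no w with 0R²w and 2R²w.
F3: fails — aRd but no w with aR²w and dR²w.
F4: satisfies the condition.
Valid on: F4.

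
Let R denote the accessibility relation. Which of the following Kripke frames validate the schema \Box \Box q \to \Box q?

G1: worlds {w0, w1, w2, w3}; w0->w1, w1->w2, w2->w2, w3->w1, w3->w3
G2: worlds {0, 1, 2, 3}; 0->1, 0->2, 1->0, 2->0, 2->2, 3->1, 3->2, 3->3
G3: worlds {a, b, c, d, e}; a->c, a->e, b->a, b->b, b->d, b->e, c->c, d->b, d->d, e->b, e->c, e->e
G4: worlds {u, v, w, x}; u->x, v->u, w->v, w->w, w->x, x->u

The schema corresponds to density: \forall x \forall y (Rxy \to \exists z (Rxz \wedge Rzy)).
G1: fails — Rw0w1 but no z with Rw0z and Rzw1.
G2: fails — R10 but no z with R1z and Rz0.
G3: ✓.
G4: fails — Rvu but no z with Rvz and Rzu.
Valid on: G3.

G3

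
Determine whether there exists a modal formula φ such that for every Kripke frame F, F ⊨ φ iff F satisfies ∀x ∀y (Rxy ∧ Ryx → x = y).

Not definable by any modal formula

If a class were modally definable it would be closed under surjective bounded morphisms (Goldblatt–Thomason).
The 6-cycle (worlds 0,1,2,3,4,5 with 0→1→2→3→4→5→0) is antisymmetric. Sending even-indexed worlds to a and odd-indexed worlds to b is a surjective bounded morphism onto the two-world frame with a↔b, which is not antisymmetric.
So no modal formula (or set of formulas) defines exactly the antisymmetric frames.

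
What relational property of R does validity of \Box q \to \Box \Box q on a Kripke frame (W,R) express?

transitivity: \forall x \forall y \forall z (Rxy \wedge Ryz \to Rxz)

This schema is the 4 axiom.
It corresponds to transitivity: \forall x \forall y \forall z (Rxy \wedge Ryz \to Rxz).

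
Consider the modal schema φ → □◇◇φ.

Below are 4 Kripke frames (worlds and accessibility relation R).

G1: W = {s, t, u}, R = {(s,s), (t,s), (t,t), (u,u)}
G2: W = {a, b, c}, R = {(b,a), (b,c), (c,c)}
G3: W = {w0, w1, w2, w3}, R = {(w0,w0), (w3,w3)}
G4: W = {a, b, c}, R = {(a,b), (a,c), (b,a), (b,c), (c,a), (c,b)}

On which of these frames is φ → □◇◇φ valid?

G3, G4

The schema corresponds to a generalized confluence (Geach) condition: ∀x ∀z (xRz → ∃w (x = w ∧ zR²w)).
G1: fails — tRs but no w with t=w and sR²w.
G2: fails — bRa but no w with b=w and aR²w.
G3: holds.
G4: holds.
Valid on: G3, G4.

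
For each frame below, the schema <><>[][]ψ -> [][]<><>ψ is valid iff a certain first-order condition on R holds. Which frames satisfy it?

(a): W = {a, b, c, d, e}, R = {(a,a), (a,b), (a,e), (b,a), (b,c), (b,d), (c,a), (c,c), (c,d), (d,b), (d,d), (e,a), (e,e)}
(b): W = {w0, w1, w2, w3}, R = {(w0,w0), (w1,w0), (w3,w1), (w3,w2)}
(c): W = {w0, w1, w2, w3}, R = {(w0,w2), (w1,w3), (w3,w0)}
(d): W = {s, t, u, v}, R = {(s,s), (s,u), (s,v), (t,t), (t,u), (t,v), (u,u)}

(a), (b)

This is the axiom for a generalized confluence (Geach) condition; its first-order frame correspondent is forall x forall y forall z ((x R^2 y & x R^2 z) -> exists w (y R^2 w & z R^2 w)).
(a): holds.
(b): holds.
(c): fails — w1R²w0, w1R²w0 but no w with w0R²w and w0R²w.
(d): fails — sR²s, sR²v but no w with sR²w and vR²w.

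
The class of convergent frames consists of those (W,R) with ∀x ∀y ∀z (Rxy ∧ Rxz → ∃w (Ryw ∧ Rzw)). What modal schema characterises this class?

◇□q → □◇q

The condition is convergence. The .2 schema ◇□q → □◇q defines it.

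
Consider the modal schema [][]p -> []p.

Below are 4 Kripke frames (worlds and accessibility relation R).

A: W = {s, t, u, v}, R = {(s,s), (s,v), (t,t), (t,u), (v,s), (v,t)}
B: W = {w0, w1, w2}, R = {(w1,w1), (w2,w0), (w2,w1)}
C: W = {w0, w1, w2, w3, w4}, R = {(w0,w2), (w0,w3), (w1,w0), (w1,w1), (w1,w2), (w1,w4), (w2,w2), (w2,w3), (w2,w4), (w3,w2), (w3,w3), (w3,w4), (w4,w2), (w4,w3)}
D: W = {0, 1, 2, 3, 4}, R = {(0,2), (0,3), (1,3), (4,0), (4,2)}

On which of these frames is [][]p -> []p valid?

The schema corresponds to density: forall x forall y (Rxy -> exists z (Rxz & Rzy)).
A: condition met.
B: fails — Rw2w0 but no z with Rw2z and Rzw0.
C: condition met.
D: fails — R02 but no z with R0z and Rz2.
Valid on: A, C.

A, C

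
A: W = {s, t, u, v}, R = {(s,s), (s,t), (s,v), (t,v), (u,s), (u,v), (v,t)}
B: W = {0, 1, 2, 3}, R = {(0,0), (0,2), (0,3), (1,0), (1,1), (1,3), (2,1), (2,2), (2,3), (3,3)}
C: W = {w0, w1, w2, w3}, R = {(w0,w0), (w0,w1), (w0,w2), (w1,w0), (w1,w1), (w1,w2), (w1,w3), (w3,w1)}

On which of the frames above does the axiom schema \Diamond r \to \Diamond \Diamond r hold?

B, C

Frame correspondent (Sahlqvist): \forall x \forall y (xRy \to \exists w (y = w \wedge x R^2 w)) — i.e. a generalized confluence (Geach) condition.
A: fails — tRv but no w with v=w and tR²w.
B: holds.
C: holds.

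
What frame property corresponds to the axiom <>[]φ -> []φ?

This is a form of the 5 axiom.
Its frame correspondent is the Euclidean property — forall x forall y forall z (Rxy & Rxz -> Ryz).

the Euclidean property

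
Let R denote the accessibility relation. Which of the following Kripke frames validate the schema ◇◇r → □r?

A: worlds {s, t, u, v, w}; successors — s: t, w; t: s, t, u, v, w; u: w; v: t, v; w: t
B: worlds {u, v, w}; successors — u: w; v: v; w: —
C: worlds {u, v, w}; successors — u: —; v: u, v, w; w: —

B

The schema corresponds to a generalized confluence (Geach) condition: ∀x ∀y ∀z ((xR²y ∧ xRz) → ∃w (y = w ∧ z = w)).
A: fails — sR²s, sRt but s ≠ t.
B: ✓.
C: fails — vR²u, vRv but u ≠ v.
Valid on: B.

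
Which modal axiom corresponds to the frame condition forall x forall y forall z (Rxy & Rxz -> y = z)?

The condition is partial functionality. The CD schema ◇q → □q defines it.

◇q → □q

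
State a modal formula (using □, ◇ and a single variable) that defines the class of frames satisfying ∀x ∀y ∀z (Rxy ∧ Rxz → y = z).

◇r → □r

The condition is partial functionality. The CD schema ◇r → □r defines it.
Suppose ◇r→□r is valid. Take Rxy, Rxz and set V(r)={y}. Then ◇r at x, so □r at x, so r at z, i.e. z=y.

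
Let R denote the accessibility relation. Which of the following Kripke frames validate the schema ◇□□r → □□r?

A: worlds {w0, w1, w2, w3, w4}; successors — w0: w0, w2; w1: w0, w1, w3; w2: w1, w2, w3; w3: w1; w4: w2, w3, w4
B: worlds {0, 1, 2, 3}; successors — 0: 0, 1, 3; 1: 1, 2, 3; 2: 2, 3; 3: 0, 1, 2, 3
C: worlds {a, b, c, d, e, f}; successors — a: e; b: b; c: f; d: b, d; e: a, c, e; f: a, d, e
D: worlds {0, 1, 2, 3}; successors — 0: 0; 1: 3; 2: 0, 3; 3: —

The schema corresponds to a generalized confluence (Geach) condition: ∀x ∀y ∀z ((xRy ∧ xR²z) → ∃w (yR²w ∧ z = w)).
A: fails — w1Rw3, w1R²w2 but no w with w3R²w and w2=w.
B: satisfies the condition.
C: fails — dRb, dR²d but no w with bR²w and d=w.
D: fails — 2R3, 2R²0 but no w with 3R²w and 0=w.

B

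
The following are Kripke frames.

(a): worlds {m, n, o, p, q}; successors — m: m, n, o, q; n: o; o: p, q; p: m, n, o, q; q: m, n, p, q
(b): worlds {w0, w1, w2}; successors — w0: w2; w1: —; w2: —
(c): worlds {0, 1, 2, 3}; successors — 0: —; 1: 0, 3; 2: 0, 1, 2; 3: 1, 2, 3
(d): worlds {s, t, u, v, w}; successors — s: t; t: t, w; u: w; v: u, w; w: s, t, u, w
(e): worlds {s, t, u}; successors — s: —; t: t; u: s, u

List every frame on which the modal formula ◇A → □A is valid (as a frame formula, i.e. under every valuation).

(b)

Frame correspondent (Sahlqvist): ∀x ∀y ∀z (Rxy ∧ Rxz → y = z) — i.e. partial functionality.
(a): fails — m sees both m and n.
(b): satisfies the condition.
(c): fails — 1 sees both 0 and 3.
(d): fails — t sees both t and w.
(e): fails — u sees both s and u.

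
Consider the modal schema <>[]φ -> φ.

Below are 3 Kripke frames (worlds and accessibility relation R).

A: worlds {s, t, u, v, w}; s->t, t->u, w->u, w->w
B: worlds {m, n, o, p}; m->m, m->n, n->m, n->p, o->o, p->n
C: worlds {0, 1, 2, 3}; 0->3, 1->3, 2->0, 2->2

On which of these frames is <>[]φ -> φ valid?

Frame correspondent (Sahlqvist): forall x forall y (Rxy -> Ryx) — i.e. symmetry.
A: fails — Rtu but not Rut.
B: condition met.
C: fails — R20 but not R02.
Valid on: B.

B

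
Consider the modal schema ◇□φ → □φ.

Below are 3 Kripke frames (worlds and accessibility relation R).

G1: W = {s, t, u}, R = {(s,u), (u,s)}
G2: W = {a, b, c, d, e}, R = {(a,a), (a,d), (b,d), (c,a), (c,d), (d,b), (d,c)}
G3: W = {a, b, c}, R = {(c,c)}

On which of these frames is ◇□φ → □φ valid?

G3

This is the axiom for the Euclidean property; its first-order frame correspondent is ∀x ∀y ∀z (Rxy ∧ Rxz → Ryz).
G1: fails — Rsu and Rsu but not Ruu.
G2: fails — Rad and Raa but not Rda.
G3: ✓.
Valid on: G3.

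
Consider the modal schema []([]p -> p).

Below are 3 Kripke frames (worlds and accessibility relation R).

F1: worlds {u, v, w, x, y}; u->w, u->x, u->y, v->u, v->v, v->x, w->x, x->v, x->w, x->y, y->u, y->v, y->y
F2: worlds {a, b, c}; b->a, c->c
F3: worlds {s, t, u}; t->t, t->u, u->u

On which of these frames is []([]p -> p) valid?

This is the axiom for shift-reflexivity; its first-order frame correspondent is forall x forall y (Rxy -> Ryy).
F1: fails — Rxw but not Rww.
F2: fails — Rba but not Raa.
F3: condition met.
Valid on: F3.

F3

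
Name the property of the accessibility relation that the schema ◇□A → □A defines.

the Euclidean property: ∀x ∀y ∀z (Rxy ∧ Rxz → Ryz)

This schema is equivalent to the 5 axiom ◇A → □◇A.
Its frame correspondent is the Euclidean property — ∀x ∀y ∀z (Rxy ∧ Rxz → Ryz).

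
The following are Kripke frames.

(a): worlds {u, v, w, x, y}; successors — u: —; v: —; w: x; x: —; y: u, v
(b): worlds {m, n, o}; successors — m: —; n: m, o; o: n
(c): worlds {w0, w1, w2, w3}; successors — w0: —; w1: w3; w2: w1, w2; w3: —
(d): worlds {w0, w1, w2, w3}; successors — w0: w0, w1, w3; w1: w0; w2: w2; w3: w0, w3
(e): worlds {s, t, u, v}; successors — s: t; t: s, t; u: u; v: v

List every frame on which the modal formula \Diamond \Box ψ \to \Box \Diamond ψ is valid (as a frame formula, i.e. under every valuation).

(d), (e)

The schema corresponds to convergence: \forall x \forall y \forall z (Rxy \wedge Rxz \to \exists w (Ryw \wedge Rzw)).
(a): fails — Rwx and Rwx but x and x have no common successor.
(b): fails — Rno and Rnm but o and m have no common successor.
(c): fails — Rw1w3 and Rw1w3 but w3 and w3 have no common successor.
(d): satisfies the condition.
(e): satisfies the condition.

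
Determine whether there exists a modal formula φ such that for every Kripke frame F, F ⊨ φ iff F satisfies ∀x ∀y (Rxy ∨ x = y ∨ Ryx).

If a class were modally definable it would be closed under disjoint unions (Goldblatt–Thomason).
Take 3 disjoint single-world reflexive frames: each is trivially connected, but their disjoint union has 3 worlds with no edge between distinct components, so it is not connected.
So the class is not modally definable.

No — not modally definable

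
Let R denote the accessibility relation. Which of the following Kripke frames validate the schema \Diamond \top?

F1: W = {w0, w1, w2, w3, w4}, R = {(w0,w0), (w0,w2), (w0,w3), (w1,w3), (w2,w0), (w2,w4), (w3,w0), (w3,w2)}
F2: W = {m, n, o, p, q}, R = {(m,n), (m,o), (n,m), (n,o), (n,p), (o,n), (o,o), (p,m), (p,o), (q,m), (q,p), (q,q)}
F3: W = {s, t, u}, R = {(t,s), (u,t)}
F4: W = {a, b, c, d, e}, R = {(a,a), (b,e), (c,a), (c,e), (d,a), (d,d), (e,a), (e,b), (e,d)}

F2, F4

This is the axiom for seriality; its first-order frame correspondent is \forall x \exists y Rxy.
F1: fails — world w4 has no successor.
F2: holds.
F3: fails — world s has no successor.
F4: holds.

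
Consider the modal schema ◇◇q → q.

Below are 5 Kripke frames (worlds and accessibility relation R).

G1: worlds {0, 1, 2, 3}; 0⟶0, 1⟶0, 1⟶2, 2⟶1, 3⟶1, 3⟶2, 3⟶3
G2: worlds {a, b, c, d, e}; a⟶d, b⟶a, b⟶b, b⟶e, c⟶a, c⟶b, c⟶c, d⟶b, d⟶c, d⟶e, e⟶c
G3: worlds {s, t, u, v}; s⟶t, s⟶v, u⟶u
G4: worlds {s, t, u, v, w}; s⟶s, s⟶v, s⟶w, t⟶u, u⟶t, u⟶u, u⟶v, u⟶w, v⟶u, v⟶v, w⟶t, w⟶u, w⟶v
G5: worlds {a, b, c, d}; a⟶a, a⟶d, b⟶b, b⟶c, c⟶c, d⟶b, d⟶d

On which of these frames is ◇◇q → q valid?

This is the axiom for a generalized confluence (Geach) condition; its first-order frame correspondent is ∀x ∀y (xR²y → ∃w (y = w ∧ x = w)).
G1: fails — 1R²0 but 0 ≠ 1.
G2: fails — aR²b but b ≠ a.
G3: ✓.
G4: fails — sR²t but t ≠ s.
G5: fails — aR²b but b ≠ a.

G3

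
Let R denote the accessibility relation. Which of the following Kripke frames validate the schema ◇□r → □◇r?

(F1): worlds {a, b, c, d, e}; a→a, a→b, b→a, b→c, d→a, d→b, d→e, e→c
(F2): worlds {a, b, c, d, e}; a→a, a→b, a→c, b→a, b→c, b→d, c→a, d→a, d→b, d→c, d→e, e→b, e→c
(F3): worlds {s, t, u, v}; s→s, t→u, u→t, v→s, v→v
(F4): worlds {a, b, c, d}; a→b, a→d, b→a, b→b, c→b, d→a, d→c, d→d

(F3)

This is the axiom for convergence; its first-order frame correspondent is ∀x ∀y ∀z (Rxy ∧ Rxz → ∃w (Ryw ∧ Rzw)).
(F1): fails — Rbc and Rbc but c and c have no common successor.
(F2): fails — Rde and Rdc but e and c have no common successor.
(F3): satisfies the condition.
(F4): fails — Rdc and Rdd but c and d have no common successor.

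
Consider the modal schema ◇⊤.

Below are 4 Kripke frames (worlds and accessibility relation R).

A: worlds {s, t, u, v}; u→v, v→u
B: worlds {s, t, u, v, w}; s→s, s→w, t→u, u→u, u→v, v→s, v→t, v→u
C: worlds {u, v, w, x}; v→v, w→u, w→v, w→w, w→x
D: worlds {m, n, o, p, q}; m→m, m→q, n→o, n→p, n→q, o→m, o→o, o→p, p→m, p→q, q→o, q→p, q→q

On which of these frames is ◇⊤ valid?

D

Frame correspondent (Sahlqvist): ∀x ∃y Rxy — i.e. seriality.
A: fails — world s has no successor.
B: fails — world w has no successor.
C: fails — world u has no successor.
D: condition met.
Valid on: D.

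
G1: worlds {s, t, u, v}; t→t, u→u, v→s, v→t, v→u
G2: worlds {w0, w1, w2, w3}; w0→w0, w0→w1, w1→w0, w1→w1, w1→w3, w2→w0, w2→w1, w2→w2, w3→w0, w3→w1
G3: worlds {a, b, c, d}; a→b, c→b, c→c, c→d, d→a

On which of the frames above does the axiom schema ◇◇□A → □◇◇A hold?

G2

This is the axiom for a generalized confluence (Geach) condition; its first-order frame correspondent is ∀x ∀y ∀z ((xR²y ∧ xRz) → ∃w (yRw ∧ zR²w)).
G1: fails — vR²t, vRs but no w with tRw and sR²w.
G2: holds.
G3: fails — cR²a, cRb but no w with aRw and bR²w.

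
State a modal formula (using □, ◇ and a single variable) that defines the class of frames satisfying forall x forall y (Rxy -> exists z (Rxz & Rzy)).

This is density; the standard corresponding axiom is C4: □□s → □s.
Suppose □□s→□s is valid. Take Rxy and set V(s)={w : xR²w}. Then □□s at x, so □s at x, so s at y, i.e. ∃z(Rxz∧Rzy).

□□s → □s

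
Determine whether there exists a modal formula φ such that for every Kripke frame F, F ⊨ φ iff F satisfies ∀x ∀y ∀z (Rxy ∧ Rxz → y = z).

This is a Sahlqvist condition; the CD axiom ◇q → □q defines it.

Yes, by ◇q → □q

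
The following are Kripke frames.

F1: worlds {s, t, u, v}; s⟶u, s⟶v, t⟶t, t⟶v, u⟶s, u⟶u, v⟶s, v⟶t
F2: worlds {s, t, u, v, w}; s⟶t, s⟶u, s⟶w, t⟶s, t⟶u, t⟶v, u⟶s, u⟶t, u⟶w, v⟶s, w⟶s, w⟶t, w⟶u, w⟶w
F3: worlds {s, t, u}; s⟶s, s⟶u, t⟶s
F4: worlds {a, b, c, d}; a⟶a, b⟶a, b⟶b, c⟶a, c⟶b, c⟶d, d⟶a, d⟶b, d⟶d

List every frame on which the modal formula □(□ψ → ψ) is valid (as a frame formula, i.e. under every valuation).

Frame correspondent (Sahlqvist): ∀x ∀y (Rxy → Ryy) — i.e. shift-reflexivity.
F1: fails — Rtv but not Rvv.
F2: fails — Rwt but not Rtt.
F3: fails — Rsu but not Ruu.
F4: ✓.

F4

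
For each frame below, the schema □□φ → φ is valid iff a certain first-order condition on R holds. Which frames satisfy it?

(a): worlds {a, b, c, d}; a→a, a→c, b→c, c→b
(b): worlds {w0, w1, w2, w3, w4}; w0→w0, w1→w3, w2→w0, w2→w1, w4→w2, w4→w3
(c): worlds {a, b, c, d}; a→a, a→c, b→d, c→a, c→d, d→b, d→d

This is the axiom for a generalized confluence (Geach) condition; its first-order frame correspondent is ∀x ∃w (xR²w ∧ x = w).
(a): fails — at d but no w with dR²w and d=w.
(b): fails — at w1 but no w with w1R²w and w1=w.
(c): ✓.
Valid on: (c).

(c)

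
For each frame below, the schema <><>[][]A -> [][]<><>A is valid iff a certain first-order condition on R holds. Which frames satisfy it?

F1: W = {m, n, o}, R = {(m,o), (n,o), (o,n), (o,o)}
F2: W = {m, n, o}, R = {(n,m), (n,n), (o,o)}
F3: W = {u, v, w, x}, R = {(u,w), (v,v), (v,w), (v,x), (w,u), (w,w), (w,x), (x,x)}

Frame correspondent (Sahlqvist): forall x forall y forall z ((x R^2 y & x R^2 z) -> exists w (y R^2 w & z R^2 w)) — i.e. a generalized confluence (Geach) condition.
F1: ✓.
F2: fails — nR²m, nR²m but no w with mR²w and mR²w.
F3: ✓.
Valid on: F1, F3.

F1, F3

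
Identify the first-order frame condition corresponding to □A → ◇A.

seriality

Suppose □A→◇A is valid. At any x set V(A)=W. Then □A at x, so ◇A at x, so x has a successor.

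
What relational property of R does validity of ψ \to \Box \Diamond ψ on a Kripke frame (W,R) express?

Suppose ψ→□◇ψ is valid. Take Rxy and set V(ψ)={x}. Then ψ at x, so □◇ψ at x, so ◇ψ at y, so some z with Ryz has ψ; z=x, i.e. Ryx.

symmetry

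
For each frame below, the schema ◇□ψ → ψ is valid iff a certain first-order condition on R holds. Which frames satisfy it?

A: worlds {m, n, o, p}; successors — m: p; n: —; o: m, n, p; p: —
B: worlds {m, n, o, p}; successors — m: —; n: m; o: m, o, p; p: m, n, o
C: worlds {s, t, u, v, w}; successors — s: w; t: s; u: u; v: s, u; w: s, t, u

none

This is the axiom for symmetry; its first-order frame correspondent is ∀x ∀y (Rxy → Ryx).
A: fails — Rom but not Rmo.
B: fails — Rom but not Rmo.
C: fails — Rwt but not Rtw.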